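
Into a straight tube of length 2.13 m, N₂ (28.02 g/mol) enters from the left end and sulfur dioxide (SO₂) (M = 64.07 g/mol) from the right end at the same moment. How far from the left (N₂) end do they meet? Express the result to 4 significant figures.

The fronts meet when d_N₂ + d_SO₂ = L with d_N₂/d_SO₂ = √(M_SO₂/M_N₂) (Graham's law). Here √(M_SO₂/M_N₂) = √(64.07/28.02) = 1.512.
With d_N₂ + d_SO₂ = 2.13 m, d_SO₂ = 2.13/(1 + 1.512) = 0.8479 m.
d_N₂ = 2.13 − 0.8479 = 1.282 m.

1.282 m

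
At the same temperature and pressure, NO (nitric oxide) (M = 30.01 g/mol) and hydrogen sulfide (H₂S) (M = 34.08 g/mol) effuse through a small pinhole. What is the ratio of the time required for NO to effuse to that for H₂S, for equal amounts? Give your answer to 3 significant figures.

0.938

From Graham's law, t_NO/t_H₂S = √(M_NO/M_H₂S) = √(30.01/34.08) = √0.8806 = 0.938.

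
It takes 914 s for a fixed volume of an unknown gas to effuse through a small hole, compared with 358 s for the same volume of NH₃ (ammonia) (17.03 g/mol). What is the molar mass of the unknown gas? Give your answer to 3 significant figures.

Graham's law gives t_X/t_NH₃ = √(M_X/M_NH₃).
914/358 = 2.553 = √(M_X/17.03)
M_X = 17.03 × 2.553² = 17.03 × 6.518 = 111 g/mol

111 g/mol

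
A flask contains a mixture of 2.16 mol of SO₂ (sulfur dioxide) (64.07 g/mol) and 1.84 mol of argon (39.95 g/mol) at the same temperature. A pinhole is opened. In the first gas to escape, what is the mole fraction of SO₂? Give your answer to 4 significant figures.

Rate_i ∝ x_i/√M_i (Graham's law weighted by mole fraction), so the effusate composition follows n_i/√M_i.
So x_SO₂ in the escaping gas = (n_SO₂/√M_SO₂) / Σ(n_i/√M_i)
= (2.16/√64.07) / (2.16/√64.07 + 1.84/√39.95) = 0.2699/(0.2699 + 0.2911) = 0.4811.

0.4811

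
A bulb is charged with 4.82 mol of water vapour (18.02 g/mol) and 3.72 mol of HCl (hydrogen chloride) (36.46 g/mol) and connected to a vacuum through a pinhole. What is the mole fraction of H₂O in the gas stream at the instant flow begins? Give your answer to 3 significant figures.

0.648

Effusion rate of each component ∝ n_i/√M_i (partial pressure × 1/√M).
Mole fraction of H₂O in the effusate = (n_H₂O/√M_H₂O) / (n_H₂O/√M_H₂O + n_HCl/√M_HCl)
= (4.82/√18.02) / (4.82/√18.02 + 3.72/√36.46) = 1.135/(1.135 + 0.6161) = 0.648.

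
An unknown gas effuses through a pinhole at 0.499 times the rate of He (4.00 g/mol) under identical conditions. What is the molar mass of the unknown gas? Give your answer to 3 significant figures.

16.1 g/mol

Since effusion rate ∝ 1/√M, rate_X/rate_He = √(M_He/M_X).
0.499 = √(4.00/M_X)
M_X = 4.00 / 0.499² = 4.00 / 0.2490 = 16.1 g/mol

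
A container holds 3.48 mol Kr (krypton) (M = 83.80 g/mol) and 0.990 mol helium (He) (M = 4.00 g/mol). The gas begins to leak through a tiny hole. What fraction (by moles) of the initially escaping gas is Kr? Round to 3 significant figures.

The effusion rate of species i is ∝ p_i/√M_i ∝ n_i/√M_i.
Mole fraction of Kr in the effusate = (n_Kr/√M_Kr) / (n_Kr/√M_Kr + n_He/√M_He)
= (3.48/√83.80) / (3.48/√83.80 + 0.990/√4.00) = 0.3802/(0.3802 + 0.4950) = 0.434.

0.434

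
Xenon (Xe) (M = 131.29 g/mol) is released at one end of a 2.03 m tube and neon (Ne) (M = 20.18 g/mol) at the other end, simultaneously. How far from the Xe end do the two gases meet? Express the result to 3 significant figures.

0.572 m

Distances travelled in equal time are proportional to diffusion rates, so d_Xe/d_Ne = √(M_Ne/M_Xe) = √(20.18/131.29) = 0.3921.
With d_Xe + d_Ne = 2.03 m, d_Ne = 2.03/(1 + 0.3921) = 1.458 m.
d_Xe = 2.03 − 1.458 = 0.572 m.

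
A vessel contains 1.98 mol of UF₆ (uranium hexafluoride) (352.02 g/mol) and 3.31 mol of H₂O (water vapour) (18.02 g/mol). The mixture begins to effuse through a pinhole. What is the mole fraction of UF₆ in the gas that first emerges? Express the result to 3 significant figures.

0.119

Each component's effusion rate ∝ (its partial pressure)·(1/√M) ∝ n_i/√M_i.
So x_UF₆ in the escaping gas = (n_UF₆/√M_UF₆) / Σ(n_i/√M_i)
= (1.98/√352.02) / (1.98/√352.02 + 3.31/√18.02) = 0.1055/(0.1055 + 0.7797) = 0.119.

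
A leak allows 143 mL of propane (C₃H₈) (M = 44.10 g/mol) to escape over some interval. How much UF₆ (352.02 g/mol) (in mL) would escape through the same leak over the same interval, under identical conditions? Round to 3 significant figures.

50.6 mL

By Graham's law, rate_UF₆/rate_C₃H₈ = √(M_C₃H₈/M_UF₆) = √(44.10/352.02) = √0.1253 = 0.3539.
So the volume for UF₆ is 143 × 0.3539 = 50.6 mL.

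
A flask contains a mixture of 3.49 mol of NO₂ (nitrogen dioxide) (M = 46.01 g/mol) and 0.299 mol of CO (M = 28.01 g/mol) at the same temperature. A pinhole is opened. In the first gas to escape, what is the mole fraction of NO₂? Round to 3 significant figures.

Each component's effusion rate ∝ (its partial pressure)·(1/√M) ∝ n_i/√M_i.
x_NO₂(eff) = (n_NO₂/√M_NO₂) / (n_NO₂/√M_NO₂ + n_CO/√M_CO)
= (3.49/√46.01) / (3.49/√46.01 + 0.299/√28.01) = 0.5145/(0.5145 + 0.05650) = 0.901.

0.901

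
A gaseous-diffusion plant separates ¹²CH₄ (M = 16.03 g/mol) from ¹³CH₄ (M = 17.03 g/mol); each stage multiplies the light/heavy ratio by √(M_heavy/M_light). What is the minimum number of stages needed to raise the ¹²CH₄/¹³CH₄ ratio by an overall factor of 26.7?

Single-stage factor α = √(17.03/16.03), so ln α = ½ ln(1.06238) = 0.03026.
Need α^N ≥ 26.7 ⇒ N ≥ ln(26.7) / ln α = 3.285 / 0.03026 = 108.56.
Minimum whole number of stages: N = 109.

109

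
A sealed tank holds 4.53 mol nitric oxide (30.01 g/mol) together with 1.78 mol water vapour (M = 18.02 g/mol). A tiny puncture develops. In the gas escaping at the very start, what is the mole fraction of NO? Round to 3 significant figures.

The effusion rate of species i is ∝ p_i/√M_i ∝ n_i/√M_i.
So x_NO in the escaping gas = (n_NO/√M_NO) / Σ(n_i/√M_i)
= (4.53/√30.01) / (4.53/√30.01 + 1.78/√18.02) = 0.8269/(0.8269 + 0.4193) = 0.664.

0.664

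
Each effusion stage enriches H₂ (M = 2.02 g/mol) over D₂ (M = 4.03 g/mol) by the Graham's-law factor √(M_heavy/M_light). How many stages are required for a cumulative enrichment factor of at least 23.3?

With α = √(4.03/2.02) per stage, ln α = ½ ln(1.99505) = 0.3453.
Need α^N ≥ 23.3 ⇒ N ≥ ln(23.3) / ln α = 3.148 / 0.3453 = 9.12.
Rounding up, N = 10 stages.

10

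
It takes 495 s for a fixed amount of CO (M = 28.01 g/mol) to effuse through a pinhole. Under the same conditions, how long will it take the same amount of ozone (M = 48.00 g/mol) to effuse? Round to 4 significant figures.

From Graham's law, t_O₃/t_CO = √(M_O₃/M_CO) = √(48.00/28.01) = √1.714 = 1.309.
So the time for O₃ is 495 × 1.309 = 648.0 s.

648.0 s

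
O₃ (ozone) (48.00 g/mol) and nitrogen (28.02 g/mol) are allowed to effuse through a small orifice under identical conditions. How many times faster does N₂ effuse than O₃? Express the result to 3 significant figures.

From Graham's law, rate_N₂/rate_O₃ = √(M_O₃/M_N₂) = √(48.00/28.02) = √1.713 = 1.31.

1.31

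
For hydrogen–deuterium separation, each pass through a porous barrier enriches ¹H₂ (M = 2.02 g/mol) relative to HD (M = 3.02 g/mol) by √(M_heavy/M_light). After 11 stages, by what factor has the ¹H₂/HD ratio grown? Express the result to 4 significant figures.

9.133

After 11 stages the ratio has grown by (√(3.02/2.02))^11 = (3.02/2.02)^(11/2).
= 1.49505^(11/2) = 9.133.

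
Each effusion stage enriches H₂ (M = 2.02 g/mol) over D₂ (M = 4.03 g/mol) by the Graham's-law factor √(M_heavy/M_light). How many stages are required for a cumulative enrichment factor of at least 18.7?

9

Per stage α = (4.03/2.02)^(1/2) = 1.99505^0.5, giving ln α = 0.3453.
Need α^N ≥ 18.7 ⇒ N ≥ ln(18.7) / ln α = 2.929 / 0.3453 = 8.48.
Rounding up, N = 9 stages.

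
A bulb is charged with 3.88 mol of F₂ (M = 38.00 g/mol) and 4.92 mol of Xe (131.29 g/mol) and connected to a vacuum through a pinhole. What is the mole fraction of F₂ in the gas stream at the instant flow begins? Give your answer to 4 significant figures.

Effusion rate of each component ∝ n_i/√M_i (partial pressure × 1/√M).
x_F₂(eff) = (n_F₂/√M_F₂) / (n_F₂/√M_F₂ + n_Xe/√M_Xe)
= (3.88/√38.00) / (3.88/√38.00 + 4.92/√131.29) = 0.6294/(0.6294 + 0.4294) = 0.5945.

0.5945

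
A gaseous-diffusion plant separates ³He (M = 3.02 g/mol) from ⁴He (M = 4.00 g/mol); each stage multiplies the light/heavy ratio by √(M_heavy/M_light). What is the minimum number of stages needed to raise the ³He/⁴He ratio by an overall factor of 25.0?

23

Per stage α = (4.00/3.02)^(1/2) = 1.32450^0.5, giving ln α = 0.1405.
Need α^N ≥ 25.0 ⇒ N ≥ ln(25.0) / ln α = 3.219 / 0.1405 = 22.91.
Rounding up, N = 23 stages.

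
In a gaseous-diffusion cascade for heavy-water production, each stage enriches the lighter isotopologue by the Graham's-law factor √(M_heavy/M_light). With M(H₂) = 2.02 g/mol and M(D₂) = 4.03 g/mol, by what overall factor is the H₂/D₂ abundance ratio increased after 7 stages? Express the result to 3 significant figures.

11.2

After 7 stages the ratio has grown by (√(4.03/2.02))^7 = (4.03/2.02)^(7/2).
= 1.99505^(7/2) = 11.2.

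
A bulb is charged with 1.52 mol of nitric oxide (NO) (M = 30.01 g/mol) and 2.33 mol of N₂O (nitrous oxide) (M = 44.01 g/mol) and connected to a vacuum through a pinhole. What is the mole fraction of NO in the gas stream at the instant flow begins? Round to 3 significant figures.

0.441

Rate_i ∝ x_i/√M_i (Graham's law weighted by mole fraction), so the effusate composition follows n_i/√M_i.
So x_NO in the escaping gas = (n_NO/√M_NO) / Σ(n_i/√M_i)
= (1.52/√30.01) / (1.52/√30.01 + 2.33/√44.01) = 0.2775/(0.2775 + 0.3512) = 0.441.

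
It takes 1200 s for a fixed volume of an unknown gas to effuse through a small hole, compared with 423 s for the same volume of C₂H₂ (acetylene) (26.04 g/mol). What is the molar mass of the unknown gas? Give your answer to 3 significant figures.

From Graham's law, t_X/t_C₂H₂ = √(M_X/M_C₂H₂).
1200/423 = 2.837 = √(M_X/26.04)
M_X = 26.04 × 2.837² = 26.04 × 8.048 = 210 g/mol

210 g/mol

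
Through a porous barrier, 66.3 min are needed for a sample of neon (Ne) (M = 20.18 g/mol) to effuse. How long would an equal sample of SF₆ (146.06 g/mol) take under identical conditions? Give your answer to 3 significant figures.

Since effusion rate ∝ 1/√M, t_SF₆/t_Ne = √(M_SF₆/M_Ne) = √(146.06/20.18) = √7.238 = 2.690.
So the time for SF₆ is 66.3 × 2.690 = 178 min.

178 min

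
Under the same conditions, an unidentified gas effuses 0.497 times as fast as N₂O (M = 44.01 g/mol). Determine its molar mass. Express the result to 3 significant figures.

178 g/mol

Since effusion rate ∝ 1/√M, rate_X/rate_N₂O = √(M_N₂O/M_X).
0.497 = √(44.01/M_X)
M_X = 44.01 / 0.497² = 44.01 / 0.2470 = 178 g/mol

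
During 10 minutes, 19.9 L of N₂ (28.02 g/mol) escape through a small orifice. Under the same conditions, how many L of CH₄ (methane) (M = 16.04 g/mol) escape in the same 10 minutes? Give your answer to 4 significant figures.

26.30 L

Since effusion rate ∝ 1/√M, rate_CH₄/rate_N₂ = √(M_N₂/M_CH₄) = √(28.02/16.04) = √1.747 = 1.322.
So the volume for CH₄ is 19.9 × 1.322 = 26.30 L.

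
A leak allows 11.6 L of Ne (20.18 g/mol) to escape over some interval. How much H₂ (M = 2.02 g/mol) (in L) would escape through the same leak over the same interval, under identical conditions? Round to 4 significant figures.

36.66 L

Graham's law gives rate_H₂/rate_Ne = √(M_Ne/M_H₂) = √(20.18/2.02) = √9.990 = 3.161.
So the volume for H₂ is 11.6 × 3.161 = 36.66 L.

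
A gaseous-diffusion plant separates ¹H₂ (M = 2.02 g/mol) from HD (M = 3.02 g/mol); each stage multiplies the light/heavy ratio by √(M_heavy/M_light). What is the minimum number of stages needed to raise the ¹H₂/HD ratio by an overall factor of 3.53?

7

Per stage α = (3.02/2.02)^(1/2) = 1.49505^0.5, giving ln α = 0.2011.
Need α^N ≥ 3.53 ⇒ N ≥ ln(3.53) / ln α = 1.261 / 0.2011 = 6.27.
Minimum whole number of stages: N = 7.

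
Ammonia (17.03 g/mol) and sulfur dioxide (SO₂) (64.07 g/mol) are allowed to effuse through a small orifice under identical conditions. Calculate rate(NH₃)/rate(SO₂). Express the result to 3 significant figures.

Graham's law gives rate_NH₃/rate_SO₂ = √(M_SO₂/M_NH₃) = √(64.07/17.03) = √3.762 = 1.94.

1.94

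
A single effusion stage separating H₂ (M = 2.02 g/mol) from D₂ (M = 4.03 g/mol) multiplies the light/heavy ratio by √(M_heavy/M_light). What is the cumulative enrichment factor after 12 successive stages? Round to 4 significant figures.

63.06

Each stage multiplies the ratio by α = √(4.03/2.02), so after 12 stages the overall factor is α^12 = (4.03/2.02)^(12/2).
= 1.99505^6 = 63.06.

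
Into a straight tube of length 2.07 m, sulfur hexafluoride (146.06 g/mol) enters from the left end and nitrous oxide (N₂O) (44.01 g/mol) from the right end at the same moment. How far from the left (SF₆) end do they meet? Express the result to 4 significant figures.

The fronts meet when d_SF₆ + d_N₂O = L with d_SF₆/d_N₂O = √(M_N₂O/M_SF₆) (Graham's law). Here √(M_N₂O/M_SF₆) = √(44.01/146.06) = 0.5489.
With d_SF₆ + d_N₂O = 2.07 m, d_N₂O = 2.07/(1 + 0.5489) = 1.336 m.
d_SF₆ = 2.07 − 1.336 = 0.7336 m.

0.7336 m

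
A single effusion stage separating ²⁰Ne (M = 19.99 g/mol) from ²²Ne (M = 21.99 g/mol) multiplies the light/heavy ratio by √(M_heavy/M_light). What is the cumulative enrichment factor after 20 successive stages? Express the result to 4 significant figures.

Overall factor = α^20 with α = √(21.99/19.99), i.e. (21.99/19.99)^(20/2).
= 1.10005^10 = 2.595.

2.595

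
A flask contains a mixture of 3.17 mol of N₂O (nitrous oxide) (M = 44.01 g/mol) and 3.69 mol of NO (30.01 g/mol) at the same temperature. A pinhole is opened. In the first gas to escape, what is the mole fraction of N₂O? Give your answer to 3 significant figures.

0.415

Each component's effusion rate ∝ (its partial pressure)·(1/√M) ∝ n_i/√M_i.
x_N₂O(eff) = (n_N₂O/√M_N₂O) / (n_N₂O/√M_N₂O + n_NO/√M_NO)
= (3.17/√44.01) / (3.17/√44.01 + 3.69/√30.01) = 0.4778/(0.4778 + 0.6736) = 0.415.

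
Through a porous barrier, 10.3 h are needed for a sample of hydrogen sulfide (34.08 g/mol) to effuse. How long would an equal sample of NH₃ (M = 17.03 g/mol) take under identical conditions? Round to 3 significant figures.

Graham's law gives t_NH₃/t_H₂S = √(M_NH₃/M_H₂S) = √(17.03/34.08) = √0.4997 = 0.7069.
So the time for NH₃ is 10.3 × 0.7069 = 7.28 h.

7.28 h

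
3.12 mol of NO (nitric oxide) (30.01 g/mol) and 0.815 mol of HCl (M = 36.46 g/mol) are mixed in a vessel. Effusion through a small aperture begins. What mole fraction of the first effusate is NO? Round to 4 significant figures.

The effusion rate of species i is ∝ p_i/√M_i ∝ n_i/√M_i.
x_NO(eff) = (n_NO/√M_NO) / (n_NO/√M_NO + n_HCl/√M_HCl)
= (3.12/√30.01) / (3.12/√30.01 + 0.815/√36.46) = 0.5695/(0.5695 + 0.1350) = 0.8084.

0.8084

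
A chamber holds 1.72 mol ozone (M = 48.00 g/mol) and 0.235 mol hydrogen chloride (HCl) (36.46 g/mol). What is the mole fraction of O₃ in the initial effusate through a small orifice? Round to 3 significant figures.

Each component's effusion rate ∝ (its partial pressure)·(1/√M) ∝ n_i/√M_i.
So x_O₃ in the escaping gas = (n_O₃/√M_O₃) / Σ(n_i/√M_i)
= (1.72/√48.00) / (1.72/√48.00 + 0.235/√36.46) = 0.2483/(0.2483 + 0.03892) = 0.864.

0.864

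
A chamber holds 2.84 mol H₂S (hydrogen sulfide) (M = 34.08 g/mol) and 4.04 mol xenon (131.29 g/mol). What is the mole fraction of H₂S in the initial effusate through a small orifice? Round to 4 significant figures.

Effusion rate of each component ∝ n_i/√M_i (partial pressure × 1/√M).
Mole fraction of H₂S in the effusate = (n_H₂S/√M_H₂S) / (n_H₂S/√M_H₂S + n_Xe/√M_Xe)
= (2.84/√34.08) / (2.84/√34.08 + 4.04/√131.29) = 0.4865/(0.4865 + 0.3526) = 0.5798.

0.5798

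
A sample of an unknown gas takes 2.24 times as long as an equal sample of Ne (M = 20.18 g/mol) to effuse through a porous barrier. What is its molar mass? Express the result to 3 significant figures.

101 g/mol

Graham's law gives t_X/t_Ne = √(M_X/M_Ne).
2.24 = √(M_X/20.18)
M_X = 20.18 × 2.24² = 20.18 × 5.018 = 101 g/mol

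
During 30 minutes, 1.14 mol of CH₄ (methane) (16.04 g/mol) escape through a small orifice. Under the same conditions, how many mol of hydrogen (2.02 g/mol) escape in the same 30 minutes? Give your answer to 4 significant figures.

From Graham's law, rate_H₂/rate_CH₄ = √(M_CH₄/M_H₂) = √(16.04/2.02) = √7.941 = 2.818.
So the amount for H₂ is 1.14 × 2.818 = 3.212 mol.

3.212 mol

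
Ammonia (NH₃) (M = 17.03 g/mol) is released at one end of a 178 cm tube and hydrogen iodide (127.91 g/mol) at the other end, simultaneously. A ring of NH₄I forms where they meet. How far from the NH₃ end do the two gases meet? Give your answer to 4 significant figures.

The fronts meet when d_NH₃ + d_HI = L with d_NH₃/d_HI = √(M_HI/M_NH₃) (Graham's law). Here √(M_HI/M_NH₃) = √(127.91/17.03) = 2.741.
With d_NH₃ + d_HI = 178 cm, d_HI = 178/(1 + 2.741) = 47.59 cm.
d_NH₃ = 178 − 47.59 = 130.4 cm.

130.4 cm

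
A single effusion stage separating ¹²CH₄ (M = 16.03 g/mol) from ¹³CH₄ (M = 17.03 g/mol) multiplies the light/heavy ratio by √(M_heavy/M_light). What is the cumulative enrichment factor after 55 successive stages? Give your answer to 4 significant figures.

5.281

Overall factor = α^55 with α = √(17.03/16.03), i.e. (17.03/16.03)^(55/2).
= 1.06238^(55/2) = 5.281.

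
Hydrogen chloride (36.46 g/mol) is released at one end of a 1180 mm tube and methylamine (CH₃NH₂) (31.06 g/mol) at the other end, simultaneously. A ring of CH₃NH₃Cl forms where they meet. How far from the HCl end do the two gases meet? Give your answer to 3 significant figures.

566 mm

In equal time, each gas travels a distance ∝ its rate ∝ 1/√M, so d_HCl/d_CH₃NH₂ = √(M_CH₃NH₂/M_HCl) = √(31.06/36.46) = 0.9230.
With d_HCl + d_CH₃NH₂ = 1180 mm, d_CH₃NH₂ = 1180/(1 + 0.9230) = 613.6 mm.
d_HCl = 1180 − 613.6 = 566 mm.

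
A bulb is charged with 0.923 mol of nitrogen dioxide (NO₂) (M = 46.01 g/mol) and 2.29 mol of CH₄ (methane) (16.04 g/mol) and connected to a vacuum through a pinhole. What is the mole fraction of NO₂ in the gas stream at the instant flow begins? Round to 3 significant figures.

0.192

Each component's effusion rate ∝ (its partial pressure)·(1/√M) ∝ n_i/√M_i.
x_NO₂(eff) = (n_NO₂/√M_NO₂) / (n_NO₂/√M_NO₂ + n_CH₄/√M_CH₄)
= (0.923/√46.01) / (0.923/√46.01 + 2.29/√16.04) = 0.1361/(0.1361 + 0.5718) = 0.192.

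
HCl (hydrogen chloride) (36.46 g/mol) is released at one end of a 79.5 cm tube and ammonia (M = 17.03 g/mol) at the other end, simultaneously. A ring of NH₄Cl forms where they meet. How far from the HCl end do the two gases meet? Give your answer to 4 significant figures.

In equal time, each gas travels a distance ∝ its rate ∝ 1/√M, so d_HCl/d_NH₃ = √(M_NH₃/M_HCl) = √(17.03/36.46) = 0.6834.
With d_HCl + d_NH₃ = 79.5 cm, d_NH₃ = 79.5/(1 + 0.6834) = 47.22 cm.
d_HCl = 79.5 − 47.22 = 32.28 cm.

32.28 cm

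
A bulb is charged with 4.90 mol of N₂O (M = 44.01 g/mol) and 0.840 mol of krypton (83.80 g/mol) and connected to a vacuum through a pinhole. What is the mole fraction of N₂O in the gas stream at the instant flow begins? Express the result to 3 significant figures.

0.889

Effusion rate of each component ∝ n_i/√M_i (partial pressure × 1/√M).
Mole fraction of N₂O in the effusate = (n_N₂O/√M_N₂O) / (n_N₂O/√M_N₂O + n_Kr/√M_Kr)
= (4.90/√44.01) / (4.90/√44.01 + 0.840/√83.80) = 0.7386/(0.7386 + 0.09176) = 0.889.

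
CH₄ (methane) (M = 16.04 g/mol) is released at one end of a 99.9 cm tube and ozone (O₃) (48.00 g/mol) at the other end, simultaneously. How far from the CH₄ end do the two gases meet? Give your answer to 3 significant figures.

63.3 cm

The fronts meet when d_CH₄ + d_O₃ = L with d_CH₄/d_O₃ = √(M_O₃/M_CH₄) (Graham's law). Here √(M_O₃/M_CH₄) = √(48.00/16.04) = 1.730.
With d_CH₄ + d_O₃ = 99.9 cm, d_O₃ = 99.9/(1 + 1.730) = 36.59 cm.
d_CH₄ = 99.9 − 36.59 = 63.3 cm.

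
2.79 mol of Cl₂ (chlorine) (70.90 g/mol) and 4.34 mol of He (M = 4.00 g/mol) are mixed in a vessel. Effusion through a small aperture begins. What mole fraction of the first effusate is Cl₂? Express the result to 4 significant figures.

0.1325

Rate_i ∝ x_i/√M_i (Graham's law weighted by mole fraction), so the effusate composition follows n_i/√M_i.
So x_Cl₂ in the escaping gas = (n_Cl₂/√M_Cl₂) / Σ(n_i/√M_i)
= (2.79/√70.90) / (2.79/√70.90 + 4.34/√4.00) = 0.3313/(0.3313 + 2.170) = 0.1325.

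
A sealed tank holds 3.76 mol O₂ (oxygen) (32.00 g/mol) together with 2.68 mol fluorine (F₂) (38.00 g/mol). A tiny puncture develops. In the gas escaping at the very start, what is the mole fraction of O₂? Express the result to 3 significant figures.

Each component's effusion rate ∝ (its partial pressure)·(1/√M) ∝ n_i/√M_i.
So x_O₂ in the escaping gas = (n_O₂/√M_O₂) / Σ(n_i/√M_i)
= (3.76/√32.00) / (3.76/√32.00 + 2.68/√38.00) = 0.6647/(0.6647 + 0.4348) = 0.605.

0.605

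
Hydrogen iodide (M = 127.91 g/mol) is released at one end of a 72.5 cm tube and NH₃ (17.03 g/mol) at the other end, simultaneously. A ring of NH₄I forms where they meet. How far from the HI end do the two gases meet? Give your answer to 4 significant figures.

The fronts meet when d_HI + d_NH₃ = L with d_HI/d_NH₃ = √(M_NH₃/M_HI) (Graham's law). Here √(M_NH₃/M_HI) = √(17.03/127.91) = 0.3649.
With d_HI + d_NH₃ = 72.5 cm, d_NH₃ = 72.5/(1 + 0.3649) = 53.12 cm.
d_HI = 72.5 − 53.12 = 19.38 cm.

19.38 cm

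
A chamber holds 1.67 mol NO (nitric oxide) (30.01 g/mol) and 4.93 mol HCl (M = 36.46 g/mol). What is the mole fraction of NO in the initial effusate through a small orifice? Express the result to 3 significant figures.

0.272

Each component's effusion rate ∝ (its partial pressure)·(1/√M) ∝ n_i/√M_i.
So x_NO in the escaping gas = (n_NO/√M_NO) / Σ(n_i/√M_i)
= (1.67/√30.01) / (1.67/√30.01 + 4.93/√36.46) = 0.3048/(0.3048 + 0.8165) = 0.272.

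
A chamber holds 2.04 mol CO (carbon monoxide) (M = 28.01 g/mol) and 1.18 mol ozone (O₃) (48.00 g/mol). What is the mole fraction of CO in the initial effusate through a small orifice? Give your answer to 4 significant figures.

0.6935

The effusion rate of species i is ∝ p_i/√M_i ∝ n_i/√M_i.
So x_CO in the escaping gas = (n_CO/√M_CO) / Σ(n_i/√M_i)
= (2.04/√28.01) / (2.04/√28.01 + 1.18/√48.00) = 0.3855/(0.3855 + 0.1703) = 0.6935.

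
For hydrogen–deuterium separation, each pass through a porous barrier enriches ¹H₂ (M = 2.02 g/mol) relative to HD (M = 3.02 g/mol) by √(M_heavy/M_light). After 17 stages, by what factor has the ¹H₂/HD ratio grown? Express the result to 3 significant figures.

Each stage multiplies the ratio by α = √(3.02/2.02), so after 17 stages the overall factor is α^17 = (3.02/2.02)^(17/2).
= 1.49505^(17/2) = 30.5.

30.5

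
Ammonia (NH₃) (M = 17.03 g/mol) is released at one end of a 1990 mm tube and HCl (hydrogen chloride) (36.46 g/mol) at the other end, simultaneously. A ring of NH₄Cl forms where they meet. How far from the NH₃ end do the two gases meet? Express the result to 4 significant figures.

1182 mm

The fronts meet when d_NH₃ + d_HCl = L with d_NH₃/d_HCl = √(M_HCl/M_NH₃) (Graham's law). Here √(M_HCl/M_NH₃) = √(36.46/17.03) = 1.463.
With d_NH₃ + d_HCl = 1990 mm, d_HCl = 1990/(1 + 1.463) = 807.9 mm.
d_NH₃ = 1990 − 807.9 = 1182 mm.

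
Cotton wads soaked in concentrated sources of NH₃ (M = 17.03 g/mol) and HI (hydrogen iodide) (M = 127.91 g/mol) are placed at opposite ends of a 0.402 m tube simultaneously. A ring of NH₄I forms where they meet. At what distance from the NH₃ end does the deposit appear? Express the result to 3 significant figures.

0.295 m

In equal time, each gas travels a distance ∝ its rate ∝ 1/√M, so d_NH₃/d_HI = √(M_HI/M_NH₃) = √(127.91/17.03) = 2.741.
With d_NH₃ + d_HI = 0.402 m, d_HI = 0.402/(1 + 2.741) = 0.1075 m.
d_NH₃ = 0.402 − 0.1075 = 0.295 m.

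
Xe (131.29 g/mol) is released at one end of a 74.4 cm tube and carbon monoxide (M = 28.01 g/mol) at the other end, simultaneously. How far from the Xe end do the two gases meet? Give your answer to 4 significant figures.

23.51 cm

The fronts meet when d_Xe + d_CO = L with d_Xe/d_CO = √(M_CO/M_Xe) (Graham's law). Here √(M_CO/M_Xe) = √(28.01/131.29) = 0.4619.
With d_Xe + d_CO = 74.4 cm, d_CO = 74.4/(1 + 0.4619) = 50.89 cm.
d_Xe = 74.4 − 50.89 = 23.51 cm.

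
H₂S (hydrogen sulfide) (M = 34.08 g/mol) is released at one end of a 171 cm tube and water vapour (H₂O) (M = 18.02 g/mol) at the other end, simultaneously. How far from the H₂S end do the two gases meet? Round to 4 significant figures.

Distances travelled in equal time are proportional to diffusion rates, so d_H₂S/d_H₂O = √(M_H₂O/M_H₂S) = √(18.02/34.08) = 0.7272.
With d_H₂S + d_H₂O = 171 cm, d_H₂O = 171/(1 + 0.7272) = 99.01 cm.
d_H₂S = 171 − 99.01 = 71.99 cm.

71.99 cm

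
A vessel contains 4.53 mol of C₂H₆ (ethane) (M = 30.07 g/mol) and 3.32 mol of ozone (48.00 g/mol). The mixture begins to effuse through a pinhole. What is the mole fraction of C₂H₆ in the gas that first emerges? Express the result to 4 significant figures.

Effusion rate of each component ∝ n_i/√M_i (partial pressure × 1/√M).
So x_C₂H₆ in the escaping gas = (n_C₂H₆/√M_C₂H₆) / Σ(n_i/√M_i)
= (4.53/√30.07) / (4.53/√30.07 + 3.32/√48.00) = 0.8261/(0.8261 + 0.4792) = 0.6329.

0.6329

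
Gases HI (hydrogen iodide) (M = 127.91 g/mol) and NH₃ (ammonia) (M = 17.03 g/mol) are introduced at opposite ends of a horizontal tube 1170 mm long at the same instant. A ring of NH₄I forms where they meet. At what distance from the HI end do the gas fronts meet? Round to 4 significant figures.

312.8 mm

The fronts meet when d_HI + d_NH₃ = L with d_HI/d_NH₃ = √(M_NH₃/M_HI) (Graham's law). Here √(M_NH₃/M_HI) = √(17.03/127.91) = 0.3649.
With d_HI + d_NH₃ = 1170 mm, d_NH₃ = 1170/(1 + 0.3649) = 857.2 mm.
d_HI = 1170 − 857.2 = 312.8 mm.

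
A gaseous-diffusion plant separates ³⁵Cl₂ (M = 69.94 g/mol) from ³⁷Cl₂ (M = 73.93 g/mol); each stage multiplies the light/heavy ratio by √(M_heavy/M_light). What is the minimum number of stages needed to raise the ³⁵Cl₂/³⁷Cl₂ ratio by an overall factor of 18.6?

106

Per stage α = (73.93/69.94)^(1/2) = 1.05705^0.5, giving ln α = 0.02774.
Need α^N ≥ 18.6 ⇒ N ≥ ln(18.6) / ln α = 2.923 / 0.02774 = 105.38.
So at least 106 stages are needed.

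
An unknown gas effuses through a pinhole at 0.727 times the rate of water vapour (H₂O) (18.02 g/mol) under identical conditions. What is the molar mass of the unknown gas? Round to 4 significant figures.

34.09 g/mol

By Graham's law, rate_X/rate_H₂O = √(M_H₂O/M_X).
0.727 = √(18.02/M_X)
M_X = 18.02 / 0.727² = 18.02 / 0.5285 = 34.09 g/mol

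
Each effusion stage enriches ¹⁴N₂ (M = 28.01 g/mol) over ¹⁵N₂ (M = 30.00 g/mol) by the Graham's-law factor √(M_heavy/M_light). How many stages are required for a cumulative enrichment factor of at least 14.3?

Per stage α = (30.00/28.01)^(1/2) = 1.07105^0.5, giving ln α = 0.03432.
Need α^N ≥ 14.3 ⇒ N ≥ ln(14.3) / ln α = 2.660 / 0.03432 = 77.52.
Rounding up, N = 78 stages.

78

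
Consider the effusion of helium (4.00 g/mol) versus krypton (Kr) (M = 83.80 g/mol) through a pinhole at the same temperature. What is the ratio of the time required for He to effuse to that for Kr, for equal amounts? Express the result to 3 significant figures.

0.218

Graham's law gives t_He/t_Kr = √(M_He/M_Kr) = √(4.00/83.80) = √0.04773 = 0.218.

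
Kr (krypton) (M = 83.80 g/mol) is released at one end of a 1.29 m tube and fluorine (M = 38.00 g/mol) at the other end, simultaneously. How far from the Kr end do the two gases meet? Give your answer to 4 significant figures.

0.5191 m

The fronts meet when d_Kr + d_F₂ = L with d_Kr/d_F₂ = √(M_F₂/M_Kr) (Graham's law). Here √(M_F₂/M_Kr) = √(38.00/83.80) = 0.6734.
With d_Kr + d_F₂ = 1.29 m, d_F₂ = 1.29/(1 + 0.6734) = 0.7709 m.
d_Kr = 1.29 − 0.7709 = 0.5191 m.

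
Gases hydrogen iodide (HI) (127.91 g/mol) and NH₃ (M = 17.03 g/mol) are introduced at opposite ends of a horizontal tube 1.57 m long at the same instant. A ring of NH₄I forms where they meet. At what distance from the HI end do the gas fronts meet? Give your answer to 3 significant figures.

Graham's law gives d_HI/d_NH₃ = rate_HI/rate_NH₃ = √(M_NH₃/M_HI) = √(17.03/127.91) = 0.3649.
With d_HI + d_NH₃ = 1.57 m, d_NH₃ = 1.57/(1 + 0.3649) = 1.150 m.
d_HI = 1.57 − 1.150 = 0.420 m.

0.420 m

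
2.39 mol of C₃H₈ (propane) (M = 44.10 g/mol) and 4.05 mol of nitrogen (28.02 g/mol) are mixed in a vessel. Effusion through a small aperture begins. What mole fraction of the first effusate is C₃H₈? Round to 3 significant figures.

0.320

Effusion rate of each component ∝ n_i/√M_i (partial pressure × 1/√M).
So x_C₃H₈ in the escaping gas = (n_C₃H₈/√M_C₃H₈) / Σ(n_i/√M_i)
= (2.39/√44.10) / (2.39/√44.10 + 4.05/√28.02) = 0.3599/(0.3599 + 0.7651) = 0.320.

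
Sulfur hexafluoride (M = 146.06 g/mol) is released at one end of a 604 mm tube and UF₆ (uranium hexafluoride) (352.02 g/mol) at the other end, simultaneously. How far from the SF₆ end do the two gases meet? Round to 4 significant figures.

Graham's law gives d_SF₆/d_UF₆ = rate_SF₆/rate_UF₆ = √(M_UF₆/M_SF₆) = √(352.02/146.06) = 1.552.
With d_SF₆ + d_UF₆ = 604 mm, d_UF₆ = 604/(1 + 1.552) = 236.6 mm.
d_SF₆ = 604 − 236.6 = 367.4 mm.

367.4 mm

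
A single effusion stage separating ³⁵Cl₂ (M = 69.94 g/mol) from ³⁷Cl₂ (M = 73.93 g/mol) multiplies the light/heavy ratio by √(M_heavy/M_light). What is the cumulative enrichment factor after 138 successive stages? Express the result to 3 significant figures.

After 138 stages the ratio has grown by (√(73.93/69.94))^138 = (73.93/69.94)^(138/2).
= 1.05705^69 = 46.0.

46.0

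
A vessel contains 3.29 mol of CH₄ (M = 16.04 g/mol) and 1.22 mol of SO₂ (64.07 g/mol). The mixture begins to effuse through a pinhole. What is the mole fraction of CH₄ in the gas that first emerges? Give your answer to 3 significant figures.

0.843

Each component's effusion rate ∝ (its partial pressure)·(1/√M) ∝ n_i/√M_i.
x_CH₄(eff) = (n_CH₄/√M_CH₄) / (n_CH₄/√M_CH₄ + n_SO₂/√M_SO₂)
= (3.29/√16.04) / (3.29/√16.04 + 1.22/√64.07) = 0.8215/(0.8215 + 0.1524) = 0.843.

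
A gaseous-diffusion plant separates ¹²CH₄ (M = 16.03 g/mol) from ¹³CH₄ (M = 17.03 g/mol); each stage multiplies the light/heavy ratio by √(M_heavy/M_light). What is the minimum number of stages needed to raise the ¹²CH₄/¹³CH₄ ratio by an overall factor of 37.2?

Per stage α = (17.03/16.03)^(1/2) = 1.06238^0.5, giving ln α = 0.03026.
Need α^N ≥ 37.2 ⇒ N ≥ ln(37.2) / ln α = 3.616 / 0.03026 = 119.52.
Minimum whole number of stages: N = 120.

120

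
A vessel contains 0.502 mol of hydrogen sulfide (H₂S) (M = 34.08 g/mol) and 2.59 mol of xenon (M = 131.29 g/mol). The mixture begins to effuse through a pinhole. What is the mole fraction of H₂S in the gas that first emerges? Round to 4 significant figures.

0.2756

Effusion rate of each component ∝ n_i/√M_i (partial pressure × 1/√M).
x_H₂S(eff) = (n_H₂S/√M_H₂S) / (n_H₂S/√M_H₂S + n_Xe/√M_Xe)
= (0.502/√34.08) / (0.502/√34.08 + 2.59/√131.29) = 0.08599/(0.08599 + 0.2260) = 0.2756.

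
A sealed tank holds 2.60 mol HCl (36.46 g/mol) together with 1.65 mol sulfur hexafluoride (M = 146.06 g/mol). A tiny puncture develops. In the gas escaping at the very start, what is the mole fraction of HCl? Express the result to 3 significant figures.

0.759

Effusion rate of each component ∝ n_i/√M_i (partial pressure × 1/√M).
x_HCl(eff) = (n_HCl/√M_HCl) / (n_HCl/√M_HCl + n_SF₆/√M_SF₆)
= (2.60/√36.46) / (2.60/√36.46 + 1.65/√146.06) = 0.4306/(0.4306 + 0.1365) = 0.759.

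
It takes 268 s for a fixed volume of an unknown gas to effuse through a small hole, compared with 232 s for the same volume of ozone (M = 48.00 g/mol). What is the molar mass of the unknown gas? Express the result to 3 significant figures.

Since effusion rate ∝ 1/√M, t_X/t_O₃ = √(M_X/M_O₃).
268/232 = 1.155 = √(M_X/48.00)
M_X = 48.00 × 1.155² = 48.00 × 1.334 = 64.1 g/mol

64.1 g/mol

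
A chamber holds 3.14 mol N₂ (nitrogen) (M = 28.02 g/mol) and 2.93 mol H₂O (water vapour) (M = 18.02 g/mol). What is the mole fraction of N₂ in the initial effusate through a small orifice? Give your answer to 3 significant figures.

The effusion rate of species i is ∝ p_i/√M_i ∝ n_i/√M_i.
x_N₂(eff) = (n_N₂/√M_N₂) / (n_N₂/√M_N₂ + n_H₂O/√M_H₂O)
= (3.14/√28.02) / (3.14/√28.02 + 2.93/√18.02) = 0.5932/(0.5932 + 0.6902) = 0.462.

0.462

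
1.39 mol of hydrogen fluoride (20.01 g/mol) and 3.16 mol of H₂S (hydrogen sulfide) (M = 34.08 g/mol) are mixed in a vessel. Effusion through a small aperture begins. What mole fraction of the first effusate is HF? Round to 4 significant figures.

Effusion rate of each component ∝ n_i/√M_i (partial pressure × 1/√M).
So x_HF in the escaping gas = (n_HF/√M_HF) / Σ(n_i/√M_i)
= (1.39/√20.01) / (1.39/√20.01 + 3.16/√34.08) = 0.3107/(0.3107 + 0.5413) = 0.3647.

0.3647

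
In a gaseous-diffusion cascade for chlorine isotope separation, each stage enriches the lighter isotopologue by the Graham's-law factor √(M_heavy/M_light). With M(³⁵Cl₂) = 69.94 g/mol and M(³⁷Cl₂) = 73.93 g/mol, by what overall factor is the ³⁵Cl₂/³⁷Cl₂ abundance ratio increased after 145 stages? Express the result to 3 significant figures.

55.8

After 145 stages the ratio has grown by (√(73.93/69.94))^145 = (73.93/69.94)^(145/2).
= 1.05705^(145/2) = 55.8.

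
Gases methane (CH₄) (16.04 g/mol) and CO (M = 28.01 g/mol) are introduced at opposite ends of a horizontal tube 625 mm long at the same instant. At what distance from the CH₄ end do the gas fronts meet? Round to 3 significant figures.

The fronts meet when d_CH₄ + d_CO = L with d_CH₄/d_CO = √(M_CO/M_CH₄) (Graham's law). Here √(M_CO/M_CH₄) = √(28.01/16.04) = 1.321.
With d_CH₄ + d_CO = 625 mm, d_CO = 625/(1 + 1.321) = 269.2 mm.
d_CH₄ = 625 − 269.2 = 356 mm.

356 mm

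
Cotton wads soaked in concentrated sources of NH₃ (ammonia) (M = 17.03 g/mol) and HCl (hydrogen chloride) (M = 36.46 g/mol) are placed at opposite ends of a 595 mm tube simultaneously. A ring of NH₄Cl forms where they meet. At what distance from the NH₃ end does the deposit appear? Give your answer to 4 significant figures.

353.4 mm

The fronts meet when d_NH₃ + d_HCl = L with d_NH₃/d_HCl = √(M_HCl/M_NH₃) (Graham's law). Here √(M_HCl/M_NH₃) = √(36.46/17.03) = 1.463.
With d_NH₃ + d_HCl = 595 mm, d_HCl = 595/(1 + 1.463) = 241.6 mm.
d_NH₃ = 595 − 241.6 = 353.4 mm.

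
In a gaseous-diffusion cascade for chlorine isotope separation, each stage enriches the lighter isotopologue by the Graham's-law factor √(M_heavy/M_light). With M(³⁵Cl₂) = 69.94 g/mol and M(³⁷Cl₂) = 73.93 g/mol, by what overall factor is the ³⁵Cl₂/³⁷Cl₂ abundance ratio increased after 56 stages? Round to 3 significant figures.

4.73

The single-stage factor is √(M_heavy/M_light), so 56 stages give [√(73.93/69.94)]^56 = (73.93/69.94)^(56/2).
= 1.05705^28 = 4.73.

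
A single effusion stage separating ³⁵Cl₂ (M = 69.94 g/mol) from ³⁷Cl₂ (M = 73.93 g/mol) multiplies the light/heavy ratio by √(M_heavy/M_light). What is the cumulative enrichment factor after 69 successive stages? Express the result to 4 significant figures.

Each stage multiplies the ratio by α = √(73.93/69.94), so after 69 stages the overall factor is α^69 = (73.93/69.94)^(69/2).
= 1.05705^(69/2) = 6.781.

6.781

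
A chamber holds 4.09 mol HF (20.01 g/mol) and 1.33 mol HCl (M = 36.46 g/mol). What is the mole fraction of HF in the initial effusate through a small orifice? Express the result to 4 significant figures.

0.8059

Each component's effusion rate ∝ (its partial pressure)·(1/√M) ∝ n_i/√M_i.
So x_HF in the escaping gas = (n_HF/√M_HF) / Σ(n_i/√M_i)
= (4.09/√20.01) / (4.09/√20.01 + 1.33/√36.46) = 0.9143/(0.9143 + 0.2203) = 0.8059.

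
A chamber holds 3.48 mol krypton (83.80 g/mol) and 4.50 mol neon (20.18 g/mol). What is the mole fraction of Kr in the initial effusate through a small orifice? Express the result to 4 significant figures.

0.2751

Each component's effusion rate ∝ (its partial pressure)·(1/√M) ∝ n_i/√M_i.
So x_Kr in the escaping gas = (n_Kr/√M_Kr) / Σ(n_i/√M_i)
= (3.48/√83.80) / (3.48/√83.80 + 4.50/√20.18) = 0.3802/(0.3802 + 1.002) = 0.2751.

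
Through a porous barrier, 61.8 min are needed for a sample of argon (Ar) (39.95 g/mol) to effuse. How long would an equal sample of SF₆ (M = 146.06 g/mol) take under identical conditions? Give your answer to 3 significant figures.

Since effusion rate ∝ 1/√M, t_SF₆/t_Ar = √(M_SF₆/M_Ar) = √(146.06/39.95) = √3.656 = 1.912.
So the time for SF₆ is 61.8 × 1.912 = 118 min.

118 min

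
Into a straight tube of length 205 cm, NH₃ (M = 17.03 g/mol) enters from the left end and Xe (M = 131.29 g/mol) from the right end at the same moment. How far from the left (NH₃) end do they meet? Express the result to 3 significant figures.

The fronts meet when d_NH₃ + d_Xe = L with d_NH₃/d_Xe = √(M_Xe/M_NH₃) (Graham's law). Here √(M_Xe/M_NH₃) = √(131.29/17.03) = 2.777.
With d_NH₃ + d_Xe = 205 cm, d_Xe = 205/(1 + 2.777) = 54.28 cm.
d_NH₃ = 205 − 54.28 = 151 cm.

151 cm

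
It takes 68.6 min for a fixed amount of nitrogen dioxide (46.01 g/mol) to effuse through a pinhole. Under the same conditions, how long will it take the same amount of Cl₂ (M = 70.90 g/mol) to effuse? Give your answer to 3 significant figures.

85.2 min

Using Graham's law: t_Cl₂/t_NO₂ = √(M_Cl₂/M_NO₂) = √(70.90/46.01) = √1.541 = 1.241.
So the time for Cl₂ is 68.6 × 1.241 = 85.2 min.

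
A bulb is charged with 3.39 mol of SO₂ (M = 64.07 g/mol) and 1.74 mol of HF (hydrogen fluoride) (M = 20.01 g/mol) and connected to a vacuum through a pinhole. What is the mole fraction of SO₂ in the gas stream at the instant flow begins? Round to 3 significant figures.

0.521

Effusion rate of each component ∝ n_i/√M_i (partial pressure × 1/√M).
So x_SO₂ in the escaping gas = (n_SO₂/√M_SO₂) / Σ(n_i/√M_i)
= (3.39/√64.07) / (3.39/√64.07 + 1.74/√20.01) = 0.4235/(0.4235 + 0.3890) = 0.521.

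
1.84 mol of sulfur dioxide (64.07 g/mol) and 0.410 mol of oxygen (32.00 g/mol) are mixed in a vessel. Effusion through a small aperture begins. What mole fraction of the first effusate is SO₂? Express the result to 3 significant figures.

0.760

The effusion rate of species i is ∝ p_i/√M_i ∝ n_i/√M_i.
x_SO₂(eff) = (n_SO₂/√M_SO₂) / (n_SO₂/√M_SO₂ + n_O₂/√M_O₂)
= (1.84/√64.07) / (1.84/√64.07 + 0.410/√32.00) = 0.2299/(0.2299 + 0.07248) = 0.760.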